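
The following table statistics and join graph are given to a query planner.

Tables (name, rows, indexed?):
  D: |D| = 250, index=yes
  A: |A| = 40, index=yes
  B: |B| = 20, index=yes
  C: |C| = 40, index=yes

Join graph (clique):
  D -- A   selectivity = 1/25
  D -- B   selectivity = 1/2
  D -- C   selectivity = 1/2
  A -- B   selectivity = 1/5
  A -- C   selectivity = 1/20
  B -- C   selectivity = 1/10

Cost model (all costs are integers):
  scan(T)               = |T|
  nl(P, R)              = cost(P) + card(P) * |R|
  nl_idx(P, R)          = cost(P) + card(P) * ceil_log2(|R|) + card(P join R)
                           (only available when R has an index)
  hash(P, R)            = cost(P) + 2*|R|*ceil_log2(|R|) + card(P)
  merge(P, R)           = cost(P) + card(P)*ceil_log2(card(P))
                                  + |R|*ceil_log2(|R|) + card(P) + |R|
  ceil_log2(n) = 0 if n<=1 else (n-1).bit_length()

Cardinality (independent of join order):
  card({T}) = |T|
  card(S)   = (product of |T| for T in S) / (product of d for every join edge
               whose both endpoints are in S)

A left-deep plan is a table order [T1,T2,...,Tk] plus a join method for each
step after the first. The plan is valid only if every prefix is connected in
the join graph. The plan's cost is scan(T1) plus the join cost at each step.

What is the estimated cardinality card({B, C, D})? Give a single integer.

Tables in S: B(20), C(40), D(250)
Edges inside S: D-B(d=2), D-C(d=2), B-C(d=10)
numerator = 20 * 40 * 250 = 200000
denominator = 2 * 2 * 10 = 40
card(S) = 200000 / 40 = 5000

5000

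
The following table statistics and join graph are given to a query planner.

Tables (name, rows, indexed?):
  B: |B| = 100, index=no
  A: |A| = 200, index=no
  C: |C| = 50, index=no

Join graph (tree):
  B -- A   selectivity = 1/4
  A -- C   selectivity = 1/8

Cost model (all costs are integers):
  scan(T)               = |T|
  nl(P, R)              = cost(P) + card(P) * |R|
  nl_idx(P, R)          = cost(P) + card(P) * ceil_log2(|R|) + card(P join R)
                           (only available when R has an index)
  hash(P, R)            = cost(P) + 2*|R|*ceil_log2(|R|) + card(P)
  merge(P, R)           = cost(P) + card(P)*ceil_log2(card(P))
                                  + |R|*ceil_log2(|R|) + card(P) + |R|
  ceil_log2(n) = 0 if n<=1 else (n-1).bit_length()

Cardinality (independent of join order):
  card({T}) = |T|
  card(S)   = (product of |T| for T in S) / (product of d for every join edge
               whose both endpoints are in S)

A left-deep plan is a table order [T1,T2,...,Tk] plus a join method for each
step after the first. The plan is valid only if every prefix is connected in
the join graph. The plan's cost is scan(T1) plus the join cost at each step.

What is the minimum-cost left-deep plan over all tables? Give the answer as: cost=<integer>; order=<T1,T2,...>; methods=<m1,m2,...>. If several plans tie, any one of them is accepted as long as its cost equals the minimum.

Selinger DP (subsets sized 1..n):
  {B}: scan cost=100, card=100
  {A}: scan cost=200, card=200
  {C}: scan cost=50, card=50
  {AB}: card=5000; try (B,hash)→1800, (A,merge)→2700, (B,merge)→2800, (A,hash)→3400, (A,nl)→20100, (B,nl)→20200; best=1800 via (B,hash)
  {AC}: card=1250; try (C,hash)→1000, (A,merge)→2200, (C,merge)→2350, (A,hash)→3300, (A,nl)→10050, (C,nl)→10200; best=1000 via (C,hash)
  {ABC}: card=31250; try (B,hash)→3650, (C,hash)→7400, (B,merge)→16800, (C,merge)→72150, (B,nl)→126000, (C,nl)→251800; best=3650 via (B,hash)

cost=3650; order=A,C,B; methods=hash,hash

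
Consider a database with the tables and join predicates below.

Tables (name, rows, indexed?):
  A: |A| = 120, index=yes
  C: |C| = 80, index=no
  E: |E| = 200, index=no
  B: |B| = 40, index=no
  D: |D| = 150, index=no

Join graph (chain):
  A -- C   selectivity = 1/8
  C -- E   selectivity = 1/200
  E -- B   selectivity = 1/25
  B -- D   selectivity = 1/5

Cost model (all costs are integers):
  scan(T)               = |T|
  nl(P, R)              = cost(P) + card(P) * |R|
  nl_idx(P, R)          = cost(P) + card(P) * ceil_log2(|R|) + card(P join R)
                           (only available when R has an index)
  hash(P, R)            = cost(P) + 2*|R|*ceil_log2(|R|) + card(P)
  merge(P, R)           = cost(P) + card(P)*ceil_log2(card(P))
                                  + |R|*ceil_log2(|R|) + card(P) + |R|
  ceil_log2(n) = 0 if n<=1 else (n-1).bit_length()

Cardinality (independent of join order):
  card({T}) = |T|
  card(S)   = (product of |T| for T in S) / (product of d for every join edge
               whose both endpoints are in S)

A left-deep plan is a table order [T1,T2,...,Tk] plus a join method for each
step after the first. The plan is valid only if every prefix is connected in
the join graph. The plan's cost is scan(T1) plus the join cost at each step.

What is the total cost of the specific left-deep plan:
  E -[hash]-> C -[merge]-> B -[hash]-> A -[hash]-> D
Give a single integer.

8568

step 1: scan E: cost=200, card=200
step 2: join C via hash
    card(P join C) = 200*80/(200) = 80
    cost = 200 + 2*80*7 + 200 = 1520
step 3: join B via merge
    card(P join B) = 80*40/(25) = 128
    cost = 1520 + 80*7 + 40*6 + 80 + 40 = 2440
step 4: join A via hash
    card(P join A) = 128*120/(8) = 1920
    cost = 2440 + 2*120*7 + 128 = 4248
step 5: join D via hash
    card(P join D) = 1920*150/(5) = 57600
    cost = 4248 + 2*150*8 + 1920 = 8568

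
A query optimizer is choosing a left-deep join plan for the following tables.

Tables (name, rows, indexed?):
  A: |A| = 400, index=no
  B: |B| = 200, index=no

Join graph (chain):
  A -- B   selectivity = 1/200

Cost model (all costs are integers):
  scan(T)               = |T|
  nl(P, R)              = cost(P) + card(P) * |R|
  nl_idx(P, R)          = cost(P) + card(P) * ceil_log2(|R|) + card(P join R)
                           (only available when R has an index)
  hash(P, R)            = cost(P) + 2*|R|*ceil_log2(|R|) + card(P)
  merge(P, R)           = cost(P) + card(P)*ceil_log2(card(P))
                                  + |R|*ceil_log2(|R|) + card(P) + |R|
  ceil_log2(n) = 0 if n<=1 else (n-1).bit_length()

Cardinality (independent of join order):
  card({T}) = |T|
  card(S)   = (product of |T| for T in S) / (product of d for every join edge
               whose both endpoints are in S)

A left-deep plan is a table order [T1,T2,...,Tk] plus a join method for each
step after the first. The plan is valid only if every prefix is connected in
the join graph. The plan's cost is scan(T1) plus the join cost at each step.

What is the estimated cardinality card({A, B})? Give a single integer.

400

Tables in S: A(400), B(200)
Edges inside S: A-B(d=200)
numerator = 400 * 200 = 80000
denominator = 200 = 200
card(S) = 80000 / 200 = 400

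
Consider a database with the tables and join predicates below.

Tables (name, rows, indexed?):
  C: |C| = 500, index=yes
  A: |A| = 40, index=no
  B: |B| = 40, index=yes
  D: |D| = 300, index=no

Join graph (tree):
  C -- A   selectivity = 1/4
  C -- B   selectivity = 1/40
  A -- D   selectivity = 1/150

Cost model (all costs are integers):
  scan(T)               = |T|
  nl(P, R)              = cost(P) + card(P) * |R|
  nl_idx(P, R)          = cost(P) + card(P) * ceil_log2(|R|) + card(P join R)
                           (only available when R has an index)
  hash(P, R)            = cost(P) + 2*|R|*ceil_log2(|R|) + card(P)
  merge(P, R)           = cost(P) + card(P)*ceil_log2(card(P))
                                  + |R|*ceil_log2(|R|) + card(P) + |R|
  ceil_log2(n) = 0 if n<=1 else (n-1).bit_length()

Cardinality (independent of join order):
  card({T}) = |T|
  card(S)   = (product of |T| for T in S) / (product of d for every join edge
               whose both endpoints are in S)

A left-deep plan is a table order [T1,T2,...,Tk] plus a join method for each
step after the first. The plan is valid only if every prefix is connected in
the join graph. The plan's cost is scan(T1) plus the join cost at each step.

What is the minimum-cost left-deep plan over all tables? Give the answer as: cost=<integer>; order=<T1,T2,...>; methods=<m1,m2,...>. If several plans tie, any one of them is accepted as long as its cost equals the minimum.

cost=12280; order=B,C,A,D; methods=nl_idx,hash,hash

Selinger DP (subsets sized 1..n):
  {C}: scan cost=500, card=500
  {A}: scan cost=40, card=40
  {B}: scan cost=40, card=40
  {D}: scan cost=300, card=300
  {AC}: card=5000; try (A,hash)→1480, (C,merge)→5320, (C,nl_idx)→5400, (A,merge)→5780, (C,hash)→9080, (C,nl)→20040 …(+1); best=1480 via (A,hash)
  {BC}: card=500; try (C,nl_idx)→900, (B,hash)→1480, (B,nl_idx)→4000, (C,merge)→5320, (B,merge)→5780, (C,hash)→9080 …(+2); best=900 via (C,nl_idx)
  {AD}: card=80; try (A,hash)→1080, (D,merge)→3320, (A,merge)→3580, (D,hash)→5480, (D,nl)→12040, (A,nl)→12300; best=1080 via (A,hash)
  {ABC}: card=5000; try (A,hash)→1880, (A,merge)→6180, (B,hash)→6960, (A,nl)→20900, (B,nl_idx)→36480, (B,merge)→71760 …(+1); best=1880 via (A,hash)
  {ACD}: card=10000; try (C,merge)→6720, (C,hash)→10160, (C,nl_idx)→11800, (D,hash)→11880, (C,nl)→41080, (D,merge)→74480 …(+1); best=6720 via (C,merge)
  {ABCD}: card=10000; try (D,hash)→12280, (B,hash)→17200, (D,merge)→74880, (B,nl_idx)→76720, (B,merge)→157000, (B,nl)→406720 …(+1); best=12280 via (D,hash)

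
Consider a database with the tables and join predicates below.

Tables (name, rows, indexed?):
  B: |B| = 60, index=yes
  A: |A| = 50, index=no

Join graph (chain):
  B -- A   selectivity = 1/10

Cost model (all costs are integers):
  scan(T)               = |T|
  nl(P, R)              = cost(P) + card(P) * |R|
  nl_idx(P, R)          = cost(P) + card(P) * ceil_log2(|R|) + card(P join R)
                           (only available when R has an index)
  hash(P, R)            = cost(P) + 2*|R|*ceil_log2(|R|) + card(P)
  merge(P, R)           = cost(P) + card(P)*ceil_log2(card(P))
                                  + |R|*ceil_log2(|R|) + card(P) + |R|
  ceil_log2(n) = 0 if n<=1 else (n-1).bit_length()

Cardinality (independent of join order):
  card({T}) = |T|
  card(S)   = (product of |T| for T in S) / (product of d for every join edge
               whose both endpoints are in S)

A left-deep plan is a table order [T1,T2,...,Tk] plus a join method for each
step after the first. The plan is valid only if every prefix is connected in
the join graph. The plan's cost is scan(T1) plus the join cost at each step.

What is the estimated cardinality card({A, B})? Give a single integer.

300

Tables in S: A(50), B(60)
Edges inside S: B-A(d=10)
numerator = 50 * 60 = 3000
denominator = 10 = 10
card(S) = 3000 / 10 = 300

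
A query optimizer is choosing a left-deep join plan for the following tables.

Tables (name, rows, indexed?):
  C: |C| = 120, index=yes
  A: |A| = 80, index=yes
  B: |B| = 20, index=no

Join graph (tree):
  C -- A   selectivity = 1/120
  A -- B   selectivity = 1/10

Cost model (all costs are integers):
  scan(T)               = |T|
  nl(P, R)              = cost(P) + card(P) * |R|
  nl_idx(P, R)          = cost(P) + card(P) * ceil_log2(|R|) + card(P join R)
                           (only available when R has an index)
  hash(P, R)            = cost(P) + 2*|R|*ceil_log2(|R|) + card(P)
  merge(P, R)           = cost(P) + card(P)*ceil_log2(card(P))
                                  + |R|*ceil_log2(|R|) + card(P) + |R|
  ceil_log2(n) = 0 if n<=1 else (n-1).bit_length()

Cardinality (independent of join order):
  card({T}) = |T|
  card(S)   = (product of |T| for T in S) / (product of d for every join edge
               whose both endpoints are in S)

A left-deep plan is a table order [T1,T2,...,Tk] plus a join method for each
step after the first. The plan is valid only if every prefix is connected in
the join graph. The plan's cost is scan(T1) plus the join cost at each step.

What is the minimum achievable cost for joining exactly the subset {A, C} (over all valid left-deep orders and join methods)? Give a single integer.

Selinger DP over subsets of {A,C}:
  {C}: scan cost=120, card=120
  {A}: scan cost=80, card=80
  {AC}: card=80; try (C,nl_idx)→720, (A,nl_idx)→1040, (A,hash)→1360, (C,merge)→1680, (A,merge)→1720, (C,hash)→1840 …(+2); best=720 via (C,nl_idx)

720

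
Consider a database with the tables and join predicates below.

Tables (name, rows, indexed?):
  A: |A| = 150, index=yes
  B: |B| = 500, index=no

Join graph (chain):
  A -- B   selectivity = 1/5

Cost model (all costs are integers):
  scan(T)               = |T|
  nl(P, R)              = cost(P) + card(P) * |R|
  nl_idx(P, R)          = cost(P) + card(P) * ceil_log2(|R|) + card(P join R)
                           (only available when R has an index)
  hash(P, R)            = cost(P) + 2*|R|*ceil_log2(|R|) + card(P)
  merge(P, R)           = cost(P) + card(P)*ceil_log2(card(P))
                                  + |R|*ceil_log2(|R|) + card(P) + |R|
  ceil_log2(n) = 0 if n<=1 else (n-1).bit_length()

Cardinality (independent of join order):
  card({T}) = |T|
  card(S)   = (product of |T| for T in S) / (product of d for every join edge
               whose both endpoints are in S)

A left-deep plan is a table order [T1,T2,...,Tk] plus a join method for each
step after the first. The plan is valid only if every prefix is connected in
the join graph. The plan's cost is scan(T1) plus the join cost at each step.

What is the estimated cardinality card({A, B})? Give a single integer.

Tables in S: A(150), B(500)
Edges inside S: A-B(d=5)
numerator = 150 * 500 = 75000
denominator = 5 = 5
card(S) = 75000 / 5 = 15000

15000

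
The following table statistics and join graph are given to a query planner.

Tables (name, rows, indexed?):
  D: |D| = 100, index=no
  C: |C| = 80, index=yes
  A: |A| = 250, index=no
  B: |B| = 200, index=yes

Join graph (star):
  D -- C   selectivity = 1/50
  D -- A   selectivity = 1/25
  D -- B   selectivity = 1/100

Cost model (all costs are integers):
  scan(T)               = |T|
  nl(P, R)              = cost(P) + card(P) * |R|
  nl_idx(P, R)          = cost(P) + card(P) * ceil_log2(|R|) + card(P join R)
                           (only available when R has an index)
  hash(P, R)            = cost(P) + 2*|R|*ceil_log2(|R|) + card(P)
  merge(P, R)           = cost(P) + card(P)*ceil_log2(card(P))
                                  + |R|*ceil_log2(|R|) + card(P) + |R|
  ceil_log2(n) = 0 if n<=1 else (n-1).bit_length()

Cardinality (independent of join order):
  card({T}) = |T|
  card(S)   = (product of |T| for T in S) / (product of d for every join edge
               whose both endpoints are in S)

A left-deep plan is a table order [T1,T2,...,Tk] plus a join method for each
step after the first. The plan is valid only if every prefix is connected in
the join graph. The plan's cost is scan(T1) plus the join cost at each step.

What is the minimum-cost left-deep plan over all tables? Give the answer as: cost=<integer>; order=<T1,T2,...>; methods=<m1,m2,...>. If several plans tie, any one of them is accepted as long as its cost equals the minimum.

cost=6740; order=D,B,C,A; methods=nl_idx,hash,hash

Selinger DP (subsets sized 1..n):
  {D}: scan cost=100, card=100
  {C}: scan cost=80, card=80
  {A}: scan cost=250, card=250
  {B}: scan cost=200, card=200
  {CD}: card=160; try (C,nl_idx)→960, (C,hash)→1320, (D,merge)→1520, (C,merge)→1540, (D,hash)→1560, (D,nl)→8080 …(+1); best=960 via (C,nl_idx)
  {AD}: card=1000; try (D,hash)→1900, (A,merge)→3150, (D,merge)→3300, (A,hash)→4200, (A,nl)→25100, (D,nl)→25250; best=1900 via (D,hash)
  {BD}: card=200; try (B,nl_idx)→1100, (D,hash)→1800, (B,merge)→2700, (D,merge)→2800, (B,hash)→3400, (B,nl)→20100 …(+1); best=1100 via (B,nl_idx)
  {ACD}: card=1600; try (C,hash)→4020, (A,merge)→4650, (A,hash)→5120, (C,nl_idx)→10500, (C,merge)→13540, (A,nl)→40960 …(+1); best=4020 via (C,hash)
  {BCD}: card=320; try (C,hash)→2420, (B,nl_idx)→2560, (C,nl_idx)→2820, (C,merge)→3540, (B,merge)→4200, (B,hash)→4320 …(+2); best=2420 via (C,hash)
  {ABD}: card=2000; try (A,merge)→5150, (A,hash)→5300, (B,hash)→6100, (B,nl_idx)→11900, (B,merge)→14700, (A,nl)→51100 …(+1); best=5150 via (A,merge)
  {ABCD}: card=3200; try (A,hash)→6740, (A,merge)→7870, (C,hash)→8270, (B,hash)→8820, (B,nl_idx)→20020, (C,nl_idx)→22350 …(+5); best=6740 via (A,hash)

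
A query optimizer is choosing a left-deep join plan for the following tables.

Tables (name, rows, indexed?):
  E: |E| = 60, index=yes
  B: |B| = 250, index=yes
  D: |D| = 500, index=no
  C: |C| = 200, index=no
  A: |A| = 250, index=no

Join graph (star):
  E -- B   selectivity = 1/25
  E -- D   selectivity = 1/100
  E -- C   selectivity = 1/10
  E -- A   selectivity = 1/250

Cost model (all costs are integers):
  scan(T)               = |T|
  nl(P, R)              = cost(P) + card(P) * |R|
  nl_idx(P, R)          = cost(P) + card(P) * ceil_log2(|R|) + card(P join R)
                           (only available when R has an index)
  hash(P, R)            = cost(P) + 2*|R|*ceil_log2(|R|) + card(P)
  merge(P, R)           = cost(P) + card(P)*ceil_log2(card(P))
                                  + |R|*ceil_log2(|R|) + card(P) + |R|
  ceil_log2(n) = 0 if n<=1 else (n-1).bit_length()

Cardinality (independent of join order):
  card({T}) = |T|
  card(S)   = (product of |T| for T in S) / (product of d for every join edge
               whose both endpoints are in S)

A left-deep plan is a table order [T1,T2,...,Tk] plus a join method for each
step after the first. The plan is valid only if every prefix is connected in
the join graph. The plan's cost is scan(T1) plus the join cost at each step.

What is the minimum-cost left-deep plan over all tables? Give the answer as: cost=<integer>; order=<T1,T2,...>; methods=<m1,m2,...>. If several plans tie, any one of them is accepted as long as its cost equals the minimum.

cost=16520; order=D,E,A,B,C; methods=hash,hash,hash,hash

Selinger DP (subsets sized 1..n):
  {E}: scan cost=60, card=60
  {B}: scan cost=250, card=250
  {D}: scan cost=500, card=500
  {C}: scan cost=200, card=200
  {A}: scan cost=250, card=250
  {BE}: card=600; try (B,nl_idx)→1140, (E,hash)→1220, (E,nl_idx)→2350, (B,merge)→2730, (E,merge)→2920, (B,hash)→4120 …(+2); best=1140 via (B,nl_idx)
  {DE}: card=300; try (E,hash)→1720, (E,nl_idx)→3800, (D,merge)→5480, (E,merge)→5920, (D,hash)→9120, (D,nl)→30060 …(+1); best=1720 via (E,hash)
  {CE}: card=1200; try (E,hash)→1120, (C,merge)→2280, (E,merge)→2420, (E,nl_idx)→2600, (C,hash)→3320, (C,nl)→12060 …(+1); best=1120 via (E,hash)
  {AE}: card=60; try (E,hash)→1220, (E,nl_idx)→1810, (A,merge)→2730, (E,merge)→2920, (A,hash)→4120, (A,nl)→15060 …(+1); best=1220 via (E,hash)
  {BDE}: card=3000; try (B,hash)→6020, (B,merge)→6970, (B,nl_idx)→7120, (D,hash)→10740, (D,merge)→12740, (B,nl)→76720 …(+1); best=6020 via (B,hash)
  {BCE}: card=12000; try (C,hash)→4940, (B,hash)→6320, (C,merge)→9540, (B,merge)→17770, (B,nl_idx)→22720, (C,nl)→121140 …(+1); best=4940 via (C,hash)
  {ABE}: card=600; try (B,nl_idx)→2300, (B,merge)→3890, (B,hash)→5280, (A,hash)→5740, (A,merge)→9990, (B,nl)→16220 …(+1); best=2300 via (B,nl_idx)
  {CDE}: card=6000; try (C,hash)→5220, (C,merge)→6520, (D,hash)→11320, (D,merge)→20520, (C,nl)→61720, (D,nl)→601120; best=5220 via (C,hash)
  {ADE}: card=300; try (A,hash)→6020, (D,merge)→6640, (A,merge)→6970, (D,hash)→10280, (D,nl)→31220, (A,nl)→76720; best=6020 via (A,hash)
  {ACE}: card=1200; try (C,merge)→3440, (C,hash)→4480, (A,hash)→6320, (C,nl)→13220, (A,merge)→17770, (A,nl)→301120; best=3440 via (C,merge)
  {BCDE}: card=60000; try (C,hash)→12220, (B,hash)→15220, (D,hash)→25940, (C,merge)→46820, (B,merge)→91470, (B,nl_idx)→113220 …(+4); best=12220 via (C,hash)
  {ABDE}: card=3000; try (B,hash)→10320, (B,merge)→11270, (B,nl_idx)→11420, (D,hash)→11900, (A,hash)→13020, (D,merge)→13900 …(+4); best=10320 via (B,hash)
  {ABCE}: card=12000; try (C,hash)→6100, (B,hash)→8640, (C,merge)→10700, (B,merge)→20090, (A,hash)→20940, (B,nl_idx)→25040 …(+4); best=6100 via (C,hash)
  {ACDE}: card=6000; try (C,hash)→9520, (C,merge)→10820, (D,hash)→13640, (A,hash)→15220, (D,merge)→22840, (C,nl)→66020 …(+3); best=9520 via (C,hash)
  {ABCDE}: card=60000; try (C,hash)→16520, (B,hash)→19520, (D,hash)→27100, (C,merge)→51120, (A,hash)→76220, (B,merge)→95770 …(+7); best=16520 via (C,hash)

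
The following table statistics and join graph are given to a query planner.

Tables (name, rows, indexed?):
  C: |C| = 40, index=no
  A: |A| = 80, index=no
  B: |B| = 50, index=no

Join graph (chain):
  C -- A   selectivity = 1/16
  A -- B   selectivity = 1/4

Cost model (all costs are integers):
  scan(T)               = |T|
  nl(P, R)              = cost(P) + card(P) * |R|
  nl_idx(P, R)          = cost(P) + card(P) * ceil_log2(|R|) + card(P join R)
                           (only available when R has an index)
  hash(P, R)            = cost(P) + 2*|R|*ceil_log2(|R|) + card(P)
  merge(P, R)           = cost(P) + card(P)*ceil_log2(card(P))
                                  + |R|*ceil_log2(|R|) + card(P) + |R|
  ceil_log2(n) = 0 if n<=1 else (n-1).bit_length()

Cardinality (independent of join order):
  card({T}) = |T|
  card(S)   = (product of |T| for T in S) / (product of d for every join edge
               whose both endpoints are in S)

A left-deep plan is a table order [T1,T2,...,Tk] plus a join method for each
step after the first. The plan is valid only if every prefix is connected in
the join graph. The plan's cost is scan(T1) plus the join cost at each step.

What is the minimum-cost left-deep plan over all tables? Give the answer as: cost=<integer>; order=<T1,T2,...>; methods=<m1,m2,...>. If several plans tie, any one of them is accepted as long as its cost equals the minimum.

cost=1440; order=A,C,B; methods=hash,hash

Selinger DP (subsets sized 1..n):
  {C}: scan cost=40, card=40
  {A}: scan cost=80, card=80
  {B}: scan cost=50, card=50
  {AC}: card=200; try (C,hash)→640, (A,merge)→960, (C,merge)→1000, (A,hash)→1200, (A,nl)→3240, (C,nl)→3280; best=640 via (C,hash)
  {AB}: card=1000; try (B,hash)→760, (A,merge)→1040, (B,merge)→1070, (A,hash)→1220, (A,nl)→4050, (B,nl)→4080; best=760 via (B,hash)
  {ABC}: card=2500; try (B,hash)→1440, (C,hash)→2240, (B,merge)→2790, (B,nl)→10640, (C,merge)→12040, (C,nl)→40760; best=1440 via (B,hash)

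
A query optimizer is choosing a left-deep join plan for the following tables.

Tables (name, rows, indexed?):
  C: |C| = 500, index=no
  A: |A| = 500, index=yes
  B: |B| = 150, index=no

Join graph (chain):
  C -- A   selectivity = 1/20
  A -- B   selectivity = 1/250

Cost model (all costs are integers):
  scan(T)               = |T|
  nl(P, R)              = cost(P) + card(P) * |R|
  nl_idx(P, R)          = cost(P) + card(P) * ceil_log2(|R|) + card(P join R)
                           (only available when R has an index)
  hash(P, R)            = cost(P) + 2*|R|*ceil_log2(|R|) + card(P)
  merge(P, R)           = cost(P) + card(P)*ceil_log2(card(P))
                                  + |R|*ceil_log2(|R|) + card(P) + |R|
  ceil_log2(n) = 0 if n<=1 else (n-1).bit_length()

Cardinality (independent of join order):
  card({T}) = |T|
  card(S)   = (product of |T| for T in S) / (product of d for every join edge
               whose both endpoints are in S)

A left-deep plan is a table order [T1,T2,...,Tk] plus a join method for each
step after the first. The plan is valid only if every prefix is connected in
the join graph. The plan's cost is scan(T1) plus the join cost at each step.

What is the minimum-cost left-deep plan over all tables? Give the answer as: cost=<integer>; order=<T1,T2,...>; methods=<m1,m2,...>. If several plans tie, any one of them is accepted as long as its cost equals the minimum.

Selinger DP (subsets sized 1..n):
  {C}: scan cost=500, card=500
  {A}: scan cost=500, card=500
  {B}: scan cost=150, card=150
  {AC}: card=12500; try (C,hash)→10000, (A,hash)→10000, (C,merge)→10500, (A,merge)→10500, (A,nl_idx)→17500, (C,nl)→250500 …(+1); best=10000 via (C,hash)
  {AB}: card=300; try (A,nl_idx)→1800, (B,hash)→3400, (A,merge)→6500, (B,merge)→6850, (A,hash)→9300, (A,nl)→75150 …(+1); best=1800 via (A,nl_idx)
  {ABC}: card=7500; try (C,merge)→9800, (C,hash)→11100, (B,hash)→24900, (C,nl)→151800, (B,merge)→198850, (B,nl)→1885000; best=9800 via (C,merge)

cost=9800; order=B,A,C; methods=nl_idx,merge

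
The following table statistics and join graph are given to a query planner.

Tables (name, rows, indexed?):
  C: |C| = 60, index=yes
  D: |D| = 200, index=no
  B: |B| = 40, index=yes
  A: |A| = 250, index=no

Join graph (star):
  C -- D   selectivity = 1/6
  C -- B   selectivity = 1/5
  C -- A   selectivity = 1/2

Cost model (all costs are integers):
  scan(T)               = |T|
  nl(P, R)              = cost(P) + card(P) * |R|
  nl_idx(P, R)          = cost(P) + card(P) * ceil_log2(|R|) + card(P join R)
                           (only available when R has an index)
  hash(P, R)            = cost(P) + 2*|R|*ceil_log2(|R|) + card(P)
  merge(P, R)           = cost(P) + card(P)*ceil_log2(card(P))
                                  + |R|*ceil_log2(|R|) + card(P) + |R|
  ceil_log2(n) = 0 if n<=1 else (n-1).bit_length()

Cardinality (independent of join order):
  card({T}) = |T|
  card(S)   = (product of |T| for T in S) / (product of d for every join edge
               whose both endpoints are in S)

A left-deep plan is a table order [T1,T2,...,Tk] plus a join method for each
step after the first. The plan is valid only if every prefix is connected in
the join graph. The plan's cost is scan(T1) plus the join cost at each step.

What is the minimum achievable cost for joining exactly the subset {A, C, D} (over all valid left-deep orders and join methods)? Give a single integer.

7120

Selinger DP over subsets of {A,C,D}:
  {C}: scan cost=60, card=60
  {D}: scan cost=200, card=200
  {A}: scan cost=250, card=250
  {CD}: card=2000; try (C,hash)→1120, (D,merge)→2280, (C,merge)→2420, (D,hash)→3320, (C,nl_idx)→3400, (D,nl)→12060 …(+1); best=1120 via (C,hash)
  {AC}: card=7500; try (C,hash)→1220, (A,merge)→2730, (C,merge)→2920, (A,hash)→4120, (C,nl_idx)→9250, (A,nl)→15060 …(+1); best=1220 via (C,hash)
  {ACD}: card=250000; try (A,hash)→7120, (D,hash)→11920, (A,merge)→27370, (D,merge)→108020, (A,nl)→501120, (D,nl)→1501220; best=7120 via (A,hash)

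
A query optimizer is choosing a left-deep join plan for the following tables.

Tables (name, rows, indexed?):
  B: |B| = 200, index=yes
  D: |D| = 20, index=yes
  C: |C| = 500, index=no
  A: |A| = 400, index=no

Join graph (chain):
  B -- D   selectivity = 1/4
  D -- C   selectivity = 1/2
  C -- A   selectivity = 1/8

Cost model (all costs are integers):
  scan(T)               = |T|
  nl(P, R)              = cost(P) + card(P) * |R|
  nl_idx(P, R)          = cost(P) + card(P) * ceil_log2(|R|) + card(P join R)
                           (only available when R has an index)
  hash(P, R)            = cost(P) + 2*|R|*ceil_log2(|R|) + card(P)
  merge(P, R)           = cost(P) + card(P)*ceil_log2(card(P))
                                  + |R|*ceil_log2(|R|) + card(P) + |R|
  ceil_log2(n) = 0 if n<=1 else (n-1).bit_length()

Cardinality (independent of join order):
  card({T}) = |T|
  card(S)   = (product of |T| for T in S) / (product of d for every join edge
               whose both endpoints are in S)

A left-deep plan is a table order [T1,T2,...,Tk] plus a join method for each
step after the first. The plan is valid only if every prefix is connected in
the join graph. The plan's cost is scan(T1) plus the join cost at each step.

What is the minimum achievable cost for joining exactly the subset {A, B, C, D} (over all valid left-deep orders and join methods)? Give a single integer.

266600

Selinger DP over subsets of {A,B,C,D}:
  {B}: scan cost=200, card=200
  {D}: scan cost=20, card=20
  {C}: scan cost=500, card=500
  {A}: scan cost=400, card=400
  {BD}: card=1000; try (D,hash)→600, (B,nl_idx)→1180, (B,merge)→1940, (D,merge)→2120, (D,nl_idx)→2200, (B,hash)→3240 …(+2); best=600 via (D,hash)
  {CD}: card=5000; try (D,hash)→1200, (C,merge)→5140, (D,merge)→5620, (D,nl_idx)→8000, (C,hash)→9040, (C,nl)→10020 …(+1); best=1200 via (D,hash)
  {AC}: card=25000; try (A,hash)→8200, (C,merge)→9400, (A,merge)→9500, (C,hash)→9800, (C,nl)→200400, (A,nl)→200500; best=8200 via (A,hash)
  {BCD}: card=250000; try (B,hash)→9400, (C,hash)→10600, (C,merge)→16600, (B,merge)→73000, (B,nl_idx)→291200, (C,nl)→500600 …(+1); best=9400 via (B,hash)
  {ACD}: card=250000; try (A,hash)→13400, (D,hash)→33400, (A,merge)→75200, (D,nl_idx)→383200, (D,merge)→408320, (D,nl)→508200 …(+1); best=13400 via (A,hash)
  {ABCD}: card=12500000; try (B,hash)→266600, (A,hash)→266600, (A,merge)→4763400, (B,merge)→4765200, (B,nl_idx)→14513400, (B,nl)→50013400 …(+1); best=266600 via (B,hash)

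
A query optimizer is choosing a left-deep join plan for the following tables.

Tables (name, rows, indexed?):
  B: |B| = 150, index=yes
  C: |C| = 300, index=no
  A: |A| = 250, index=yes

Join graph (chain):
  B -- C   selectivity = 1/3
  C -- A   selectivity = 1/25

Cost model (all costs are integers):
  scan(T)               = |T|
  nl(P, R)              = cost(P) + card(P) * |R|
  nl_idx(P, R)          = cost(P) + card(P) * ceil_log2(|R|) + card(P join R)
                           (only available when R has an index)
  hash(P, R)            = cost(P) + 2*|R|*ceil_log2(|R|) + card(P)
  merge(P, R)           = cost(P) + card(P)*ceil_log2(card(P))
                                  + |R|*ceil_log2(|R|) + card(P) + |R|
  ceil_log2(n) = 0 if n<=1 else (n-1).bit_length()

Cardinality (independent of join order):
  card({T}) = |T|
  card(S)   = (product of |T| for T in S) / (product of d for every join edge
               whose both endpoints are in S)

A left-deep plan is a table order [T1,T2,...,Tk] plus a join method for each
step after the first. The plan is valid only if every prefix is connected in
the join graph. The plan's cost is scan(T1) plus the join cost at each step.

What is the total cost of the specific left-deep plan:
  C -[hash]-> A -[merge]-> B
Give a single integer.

step 1: scan C: cost=300, card=300
step 2: join A via hash
    card(P join A) = 300*250/(25) = 3000
    cost = 300 + 2*250*8 + 300 = 4600
step 3: join B via merge
    card(P join B) = 3000*150/(3) = 150000
    cost = 4600 + 3000*12 + 150*8 + 3000 + 150 = 44950

44950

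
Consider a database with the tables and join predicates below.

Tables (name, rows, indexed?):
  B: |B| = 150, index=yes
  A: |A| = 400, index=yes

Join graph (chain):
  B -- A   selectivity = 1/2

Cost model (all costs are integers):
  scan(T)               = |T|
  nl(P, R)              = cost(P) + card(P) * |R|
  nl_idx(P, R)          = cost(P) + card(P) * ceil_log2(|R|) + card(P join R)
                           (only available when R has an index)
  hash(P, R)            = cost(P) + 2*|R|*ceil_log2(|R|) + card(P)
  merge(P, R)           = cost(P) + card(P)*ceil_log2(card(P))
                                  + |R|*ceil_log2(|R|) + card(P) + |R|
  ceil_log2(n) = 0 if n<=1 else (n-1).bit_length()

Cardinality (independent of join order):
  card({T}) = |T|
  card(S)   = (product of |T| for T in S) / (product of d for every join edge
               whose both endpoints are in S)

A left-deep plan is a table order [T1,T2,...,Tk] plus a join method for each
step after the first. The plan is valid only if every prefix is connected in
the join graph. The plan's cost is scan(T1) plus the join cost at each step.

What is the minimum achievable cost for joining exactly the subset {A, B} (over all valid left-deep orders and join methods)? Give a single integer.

3200

Selinger DP over subsets of {A,B}:
  {B}: scan cost=150, card=150
  {A}: scan cost=400, card=400
  {AB}: card=30000; try (B,hash)→3200, (A,merge)→5500, (B,merge)→5750, (A,hash)→7500, (A,nl_idx)→31500, (B,nl_idx)→33600 …(+2); best=3200 via (B,hash)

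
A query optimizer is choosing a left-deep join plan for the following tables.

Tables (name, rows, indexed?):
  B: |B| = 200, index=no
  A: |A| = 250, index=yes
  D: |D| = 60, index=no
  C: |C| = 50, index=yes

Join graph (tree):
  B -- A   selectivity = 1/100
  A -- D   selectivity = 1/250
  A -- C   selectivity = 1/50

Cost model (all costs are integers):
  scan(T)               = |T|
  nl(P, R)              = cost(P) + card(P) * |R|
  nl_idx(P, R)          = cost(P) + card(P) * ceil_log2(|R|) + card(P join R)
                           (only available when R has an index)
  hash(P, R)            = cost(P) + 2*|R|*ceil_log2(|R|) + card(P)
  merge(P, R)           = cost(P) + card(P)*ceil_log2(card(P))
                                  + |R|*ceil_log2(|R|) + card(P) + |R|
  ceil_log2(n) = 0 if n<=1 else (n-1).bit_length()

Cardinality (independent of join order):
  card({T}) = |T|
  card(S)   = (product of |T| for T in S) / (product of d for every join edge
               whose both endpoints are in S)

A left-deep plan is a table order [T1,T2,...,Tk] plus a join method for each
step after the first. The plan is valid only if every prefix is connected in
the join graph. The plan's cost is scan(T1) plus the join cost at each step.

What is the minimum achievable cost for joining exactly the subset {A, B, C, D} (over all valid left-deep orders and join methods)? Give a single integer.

3240

Selinger DP over subsets of {A,B,C,D}:
  {B}: scan cost=200, card=200
  {A}: scan cost=250, card=250
  {D}: scan cost=60, card=60
  {C}: scan cost=50, card=50
  {AB}: card=500; try (A,nl_idx)→2300, (B,hash)→3700, (A,merge)→4250, (B,merge)→4300, (A,hash)→4400, (A,nl)→50200 …(+1); best=2300 via (A,nl_idx)
  {AD}: card=60; try (A,nl_idx)→600, (D,hash)→1220, (A,merge)→2730, (D,merge)→2920, (A,hash)→4120, (A,nl)→15060 …(+1); best=600 via (A,nl_idx)
  {AC}: card=250; try (A,nl_idx)→700, (C,hash)→1100, (C,nl_idx)→2000, (A,merge)→2650, (C,merge)→2850, (A,hash)→4100 …(+2); best=700 via (A,nl_idx)
  {ABD}: card=120; try (B,merge)→2820, (D,hash)→3520, (B,hash)→3860, (D,merge)→7720, (B,nl)→12600, (D,nl)→32300; best=2820 via (B,merge)
  {ABC}: card=500; try (C,hash)→3400, (B,hash)→4150, (B,merge)→4750, (C,nl_idx)→5800, (C,merge)→7650, (C,nl)→27300 …(+1); best=3400 via (C,hash)
  {ACD}: card=60; try (C,nl_idx)→1020, (C,hash)→1260, (C,merge)→1370, (D,hash)→1670, (D,merge)→3370, (C,nl)→3600 …(+1); best=1020 via (C,nl_idx)
  {ABCD}: card=120; try (B,merge)→3240, (C,hash)→3540, (C,nl_idx)→3660, (C,merge)→4130, (B,hash)→4280, (D,hash)→4620 …(+4); best=3240 via (B,merge)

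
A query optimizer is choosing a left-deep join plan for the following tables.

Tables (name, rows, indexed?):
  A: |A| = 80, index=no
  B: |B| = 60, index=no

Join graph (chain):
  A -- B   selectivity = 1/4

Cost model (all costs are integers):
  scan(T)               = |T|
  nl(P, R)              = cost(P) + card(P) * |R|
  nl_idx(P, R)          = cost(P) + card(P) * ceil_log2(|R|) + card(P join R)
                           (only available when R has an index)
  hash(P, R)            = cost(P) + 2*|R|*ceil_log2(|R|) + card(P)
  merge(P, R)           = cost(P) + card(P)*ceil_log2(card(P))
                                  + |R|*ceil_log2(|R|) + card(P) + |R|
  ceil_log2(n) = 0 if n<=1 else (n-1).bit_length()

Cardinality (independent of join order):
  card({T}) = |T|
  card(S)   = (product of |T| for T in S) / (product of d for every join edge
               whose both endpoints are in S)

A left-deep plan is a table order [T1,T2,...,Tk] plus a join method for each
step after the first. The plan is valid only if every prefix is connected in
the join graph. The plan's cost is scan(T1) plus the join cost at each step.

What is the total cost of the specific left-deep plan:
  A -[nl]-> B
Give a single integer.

step 1: scan A: cost=80, card=80
step 2: join B via nl
    card(P join B) = 80*60/(4) = 1200
    cost = 80 + 80*60 = 4880

4880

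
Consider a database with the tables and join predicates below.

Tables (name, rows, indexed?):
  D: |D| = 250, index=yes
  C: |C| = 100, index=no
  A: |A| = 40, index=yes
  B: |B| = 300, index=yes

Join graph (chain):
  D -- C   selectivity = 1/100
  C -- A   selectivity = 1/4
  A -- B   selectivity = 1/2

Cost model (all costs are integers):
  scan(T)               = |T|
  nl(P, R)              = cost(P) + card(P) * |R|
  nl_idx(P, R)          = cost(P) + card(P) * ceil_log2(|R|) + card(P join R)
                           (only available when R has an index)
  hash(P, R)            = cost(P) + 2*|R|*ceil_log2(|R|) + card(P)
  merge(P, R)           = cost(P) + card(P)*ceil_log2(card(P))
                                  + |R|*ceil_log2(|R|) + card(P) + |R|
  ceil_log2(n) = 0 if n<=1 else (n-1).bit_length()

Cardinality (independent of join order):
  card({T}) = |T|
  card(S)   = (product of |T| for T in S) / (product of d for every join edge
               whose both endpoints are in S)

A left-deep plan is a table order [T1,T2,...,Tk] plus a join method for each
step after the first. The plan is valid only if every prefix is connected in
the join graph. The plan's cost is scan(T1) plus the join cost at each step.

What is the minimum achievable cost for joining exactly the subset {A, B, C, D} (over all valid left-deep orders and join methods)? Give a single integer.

9780

Selinger DP over subsets of {A,B,C,D}:
  {D}: scan cost=250, card=250
  {C}: scan cost=100, card=100
  {A}: scan cost=40, card=40
  {B}: scan cost=300, card=300
  {CD}: card=250; try (D,nl_idx)→1150, (C,hash)→1900, (D,merge)→3150, (C,merge)→3300, (D,hash)→4200, (D,nl)→25100 …(+1); best=1150 via (D,nl_idx)
  {AC}: card=1000; try (A,hash)→680, (C,merge)→1120, (A,merge)→1180, (C,hash)→1480, (A,nl_idx)→1700, (C,nl)→4040 …(+1); best=680 via (A,hash)
  {AB}: card=6000; try (A,hash)→1080, (B,merge)→3320, (A,merge)→3580, (B,hash)→5480, (B,nl_idx)→6400, (A,nl_idx)→8100 …(+2); best=1080 via (A,hash)
  {ACD}: card=2500; try (A,hash)→1880, (A,merge)→3680, (A,nl_idx)→5150, (D,hash)→5680, (A,nl)→11150, (D,nl_idx)→11180 …(+2); best=1880 via (A,hash)
  {ABC}: card=150000; try (B,hash)→7080, (C,hash)→8480, (B,merge)→14680, (C,merge)→85880, (B,nl_idx)→159680, (B,nl)→300680 …(+1); best=7080 via (B,hash)
  {ABCD}: card=375000; try (B,hash)→9780, (B,merge)→37380, (D,hash)→161080, (B,nl_idx)→399380, (B,nl)→751880, (D,nl_idx)→1582080 …(+2); best=9780 via (B,hash)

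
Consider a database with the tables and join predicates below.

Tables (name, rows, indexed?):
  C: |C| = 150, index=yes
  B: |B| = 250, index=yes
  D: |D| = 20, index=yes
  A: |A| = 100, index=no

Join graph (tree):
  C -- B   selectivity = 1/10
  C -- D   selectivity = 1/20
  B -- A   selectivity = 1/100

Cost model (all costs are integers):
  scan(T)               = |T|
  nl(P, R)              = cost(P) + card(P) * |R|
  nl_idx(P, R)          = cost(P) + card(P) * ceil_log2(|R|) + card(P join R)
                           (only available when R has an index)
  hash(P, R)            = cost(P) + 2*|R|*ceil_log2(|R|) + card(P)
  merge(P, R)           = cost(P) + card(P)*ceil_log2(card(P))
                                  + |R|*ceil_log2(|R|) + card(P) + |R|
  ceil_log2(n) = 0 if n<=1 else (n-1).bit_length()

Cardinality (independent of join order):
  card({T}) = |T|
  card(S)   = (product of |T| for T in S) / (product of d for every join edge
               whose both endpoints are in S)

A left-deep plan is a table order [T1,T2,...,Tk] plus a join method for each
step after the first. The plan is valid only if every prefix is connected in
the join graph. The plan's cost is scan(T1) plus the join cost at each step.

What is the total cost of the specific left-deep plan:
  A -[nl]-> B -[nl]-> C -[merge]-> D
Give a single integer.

111470

step 1: scan A: cost=100, card=100
step 2: join B via nl
    card(P join B) = 100*250/(100) = 250
    cost = 100 + 100*250 = 25100
step 3: join C via nl
    card(P join C) = 250*150/(10) = 3750
    cost = 25100 + 250*150 = 62600
step 4: join D via merge
    card(P join D) = 3750*20/(20) = 3750
    cost = 62600 + 3750*12 + 20*5 + 3750 + 20 = 111470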